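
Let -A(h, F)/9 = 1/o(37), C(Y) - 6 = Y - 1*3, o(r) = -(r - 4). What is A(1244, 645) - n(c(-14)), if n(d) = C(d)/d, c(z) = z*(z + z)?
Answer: -3169/4312 ≈ -0.73493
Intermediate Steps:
o(r) = 4 - r (o(r) = -(-4 + r) = 4 - r)
C(Y) = 3 + Y (C(Y) = 6 + (Y - 1*3) = 6 + (Y - 3) = 6 + (-3 + Y) = 3 + Y)
c(z) = 2*z² (c(z) = z*(2*z) = 2*z²)
n(d) = (3 + d)/d
A(h, F) = 3/11 (A(h, F) = -9/(4 - 1*37) = -9/(4 - 37) = -9/(-33) = -9*(-1/33) = 3/11)
A(1244, 645) - n(c(-14)) = 3/11 - (3 + 2*(-14)²)/(2*(-14)²) = 3/11 - (3 + 2*196)/(2*196) = 3/11 - (3 + 392)/392 = 3/11 - 395/392 = -3169/4312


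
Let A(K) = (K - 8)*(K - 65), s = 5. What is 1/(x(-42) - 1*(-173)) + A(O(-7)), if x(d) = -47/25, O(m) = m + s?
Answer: 2866285/4278 ≈ 670.01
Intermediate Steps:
O(m) = 5 + m (O(m) = m + 5 = 5 + m)
x(d) = -47/25 (x(d) = -47*1/25 = -47/25)
A(K) = (-65 + K)*(-8 + K) (A(K) = (-8 + K)*(-65 + K) = (-65 + K)*(-8 + K))
1/(x(-42) - 1*(-173)) + A(O(-7)) = 1/(-47/25 - 1*(-173)) + (520 + (5 - 7)**2 - 73*(5 - 7)) = 1/(-47/25 + 173) + (520 + (-2)**2 - 73*(-2)) = 1/(4278/25) + (520 + 4 + 146) = 25/4278 + 670 = 2866285/4278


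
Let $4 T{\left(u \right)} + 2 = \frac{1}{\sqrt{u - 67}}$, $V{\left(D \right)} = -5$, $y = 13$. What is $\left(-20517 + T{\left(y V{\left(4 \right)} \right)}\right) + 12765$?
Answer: $- \frac{15505}{2} - \frac{i \sqrt{33}}{264} \approx -7752.5 - 0.02176 i$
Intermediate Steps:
$T{\left(u \right)} = - \frac{1}{2} + \frac{1}{4 \sqrt{-67 + u}}$ ($T{\left(u \right)} = - \frac{1}{2} + \frac{1}{4 \sqrt{u - 67}} = - \frac{1}{2} + \frac{1}{4 \sqrt{-67 + u}}$)
$\left(-20517 + T{\left(y V{\left(4 \right)} \right)}\right) + 12765 = \left(-20517 - \left(\frac{1}{2} - \frac{1}{4 \sqrt{-67 + 13 \left(-5\right)}}\right)\right) + 12765 = \left(-20517 - \left(\frac{1}{2} - \frac{1}{4 \sqrt{-67 - 65}}\right)\right) + 12765 = \left(-20517 - \left(\frac{1}{2} - \frac{1}{4 \cdot 2 i \sqrt{33}}\right)\right) + 12765 = \left(-20517 - \left(\frac{1}{2} - \frac{\left(- \frac{1}{66}\right) i \sqrt{33}}{4}\right)\right) + 12765 = \left(-20517 - \left(\frac{1}{2} + \frac{i \sqrt{33}}{264}\right)\right) + 12765 = \left(- \frac{41035}{2} - \frac{i \sqrt{33}}{264}\right) + 12765 = - \frac{15505}{2} - \frac{i \sqrt{33}}{264}$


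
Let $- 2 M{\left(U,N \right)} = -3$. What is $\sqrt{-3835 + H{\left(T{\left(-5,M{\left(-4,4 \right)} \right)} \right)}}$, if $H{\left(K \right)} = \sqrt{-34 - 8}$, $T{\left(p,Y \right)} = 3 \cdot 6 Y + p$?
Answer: $\sqrt{-3835 + i \sqrt{42}} \approx 0.0523 + 61.927 i$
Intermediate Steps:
$M{\left(U,N \right)} = \frac{3}{2}$ ($M{\left(U,N \right)} = \left(- \frac{1}{2}\right) \left(-3\right) = \frac{3}{2}$)
$T{\left(p,Y \right)} = p + 18 Y$ ($T{\left(p,Y \right)} = 18 Y + p = p + 18 Y$)
$H{\left(K \right)} = i \sqrt{42}$ ($H{\left(K \right)} = \sqrt{-42} = i \sqrt{42}$)
$\sqrt{-3835 + H{\left(T{\left(-5,M{\left(-4,4 \right)} \right)} \right)}} = \sqrt{-3835 + i \sqrt{42}}$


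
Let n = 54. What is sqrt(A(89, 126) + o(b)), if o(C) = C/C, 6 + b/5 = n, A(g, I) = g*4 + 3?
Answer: 6*sqrt(10) ≈ 18.974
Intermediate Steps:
A(g, I) = 3 + 4*g (A(g, I) = 4*g + 3 = 3 + 4*g)
b = 240 (b = -30 + 5*54 = -30 + 270 = 240)
o(C) = 1
sqrt(A(89, 126) + o(b)) = sqrt((3 + 4*89) + 1) = sqrt((3 + 356) + 1) = sqrt(359 + 1) = sqrt(360) = 6*sqrt(10)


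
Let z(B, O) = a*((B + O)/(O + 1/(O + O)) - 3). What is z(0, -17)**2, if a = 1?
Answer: 1343281/335241 ≈ 4.0069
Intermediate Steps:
z(B, O) = -3 + (B + O)/(O + 1/(2*O)) (z(B, O) = 1*((B + O)/(O + 1/(O + O)) - 3) = 1*((B + O)/(O + 1/(2*O)) - 3) = 1*(-3 + (B + O)/(O + 1/(2*O))) = -3 + (B + O)/(O + 1/(2*O)))
z(0, -17)**2 = ((-3 - 4*(-17)**2 + 2*0*(-17))/(1 + 2*(-17)**2))**2 = ((-3 - 4*289 + 0)/(1 + 2*289))**2 = ((-3 - 1156 + 0)/(1 + 578))**2 = (-1159/579)**2 = 1343281/335241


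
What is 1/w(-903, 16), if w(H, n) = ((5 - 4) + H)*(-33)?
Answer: 1/29766 ≈ 3.3595e-5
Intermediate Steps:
w(H, n) = -33 - 33*H (w(H, n) = (1 + H)*(-33) = -33 - 33*H)
1/w(-903, 16) = 1/(-33 - 33*(-903)) = 1/(-33 + 29799) = 1/29766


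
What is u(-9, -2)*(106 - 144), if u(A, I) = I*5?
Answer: 380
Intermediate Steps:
u(A, I) = 5*I
u(-9, -2)*(106 - 144) = (5*(-2))*(106 - 144) = -10*(-38) = 380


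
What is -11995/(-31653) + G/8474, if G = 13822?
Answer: 269576698/134113761 ≈ 2.0101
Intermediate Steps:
-11995/(-31653) + G/8474 = -11995/(-31653) + 13822/8474 = -11995*(-1/31653) + 13822*(1/8474) = 11995/31653 + 6911/4237 = 269576698/134113761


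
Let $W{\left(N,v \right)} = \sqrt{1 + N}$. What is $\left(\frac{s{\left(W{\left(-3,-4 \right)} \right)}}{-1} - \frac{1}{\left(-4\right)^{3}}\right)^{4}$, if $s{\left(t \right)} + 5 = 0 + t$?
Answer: $\frac{5619885313}{16777216} - \frac{30446529 i \sqrt{2}}{65536} \approx 334.97 - 657.01 i$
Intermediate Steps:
$s{\left(t \right)} = -5 + t$ ($s{\left(t \right)} = -5 + \left(0 + t\right) = -5 + t$)
$\left(\frac{s{\left(W{\left(-3,-4 \right)} \right)}}{-1} - \frac{1}{\left(-4\right)^{3}}\right)^{4} = \left(\frac{-5 + \sqrt{1 - 3}}{-1} - \frac{1}{\left(-4\right)^{3}}\right)^{4} = \left(\left(-5 + \sqrt{-2}\right) \left(-1\right) - \frac{1}{-64}\right)^{4} = \left(\left(-5 + i \sqrt{2}\right) \left(-1\right) - - \frac{1}{64}\right)^{4} = \left(\left(5 - i \sqrt{2}\right) + \frac{1}{64}\right)^{4} = \left(\frac{321}{64} - i \sqrt{2}\right)^{4}$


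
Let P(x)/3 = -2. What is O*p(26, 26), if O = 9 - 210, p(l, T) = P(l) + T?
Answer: -4020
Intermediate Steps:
P(x) = -6 (P(x) = 3*(-2) = -6)
p(l, T) = -6 + T
O = -201
O*p(26, 26) = -201*(-6 + 26) = -201*20 = -4020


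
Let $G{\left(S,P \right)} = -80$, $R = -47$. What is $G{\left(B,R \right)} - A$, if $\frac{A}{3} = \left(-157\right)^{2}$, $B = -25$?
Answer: $-74027$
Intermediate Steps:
$A = 73947$ ($A = 3 \left(-157\right)^{2} = 3 \cdot 24649 = 73947$)
$G{\left(B,R \right)} - A = -80 - 73947 = -74027$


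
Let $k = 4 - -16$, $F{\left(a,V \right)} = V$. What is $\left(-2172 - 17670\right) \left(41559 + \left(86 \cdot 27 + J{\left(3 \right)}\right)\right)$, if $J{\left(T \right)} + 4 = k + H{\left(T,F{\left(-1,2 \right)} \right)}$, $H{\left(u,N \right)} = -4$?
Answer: $-870924906$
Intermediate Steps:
$k = 20$ ($k = 4 + 16 = 20$)
$J{\left(T \right)} = 12$ ($J{\left(T \right)} = -4 + \left(20 - 4\right) = -4 + 16 = 12$)
$\left(-2172 - 17670\right) \left(41559 + \left(86 \cdot 27 + J{\left(3 \right)}\right)\right) = \left(-2172 - 17670\right) \left(41559 + \left(86 \cdot 27 + 12\right)\right) = - 19842 \left(41559 + \left(2322 + 12\right)\right) = - 19842 \left(41559 + 2334\right) = \left(-19842\right) 43893 = -870924906$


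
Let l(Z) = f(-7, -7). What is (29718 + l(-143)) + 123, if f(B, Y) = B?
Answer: 29834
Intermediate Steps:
l(Z) = -7
(29718 + l(-143)) + 123 = (29718 - 7) + 123 = 29711 + 123 = 29834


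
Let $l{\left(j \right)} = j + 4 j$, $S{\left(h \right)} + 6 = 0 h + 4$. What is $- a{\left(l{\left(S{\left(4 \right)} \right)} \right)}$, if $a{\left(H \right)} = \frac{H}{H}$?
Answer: $-1$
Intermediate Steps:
$S{\left(h \right)} = -2$ ($S{\left(h \right)} = -6 + \left(0 h + 4\right) = -6 + \left(0 + 4\right) = -6 + 4 = -2$)
$l{\left(j \right)} = 5 j$
$a{\left(H \right)} = 1$
$- a{\left(l{\left(S{\left(4 \right)} \right)} \right)} = \left(-1\right) 1 = -1$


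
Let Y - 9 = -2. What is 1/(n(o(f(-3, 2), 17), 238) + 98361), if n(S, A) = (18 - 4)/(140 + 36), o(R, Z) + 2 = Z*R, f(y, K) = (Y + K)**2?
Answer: 88/8655775 ≈ 1.0167e-5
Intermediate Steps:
Y = 7 (Y = 9 - 2 = 7)
f(y, K) = (7 + K)**2
o(R, Z) = -2 + R*Z (o(R, Z) = -2 + Z*R = -2 + R*Z)
n(S, A) = 7/88 (n(S, A) = 14/176 = 14*(1/176) = 7/88)
1/(n(o(f(-3, 2), 17), 238) + 98361) = 1/(7/88 + 98361) = 1/(8655775/88) = 88/8655775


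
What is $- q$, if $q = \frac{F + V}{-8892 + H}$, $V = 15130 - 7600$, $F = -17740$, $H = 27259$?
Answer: $\frac{10210}{18367} \approx 0.55589$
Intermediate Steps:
$V = 7530$ ($V = 15130 - 7600 = 7530$)
$q = - \frac{10210}{18367}$ ($q = \frac{-17740 + 7530}{-8892 + 27259} = - \frac{10210}{18367} \approx -0.55589$)
$- q = \left(-1\right) \left(- \frac{10210}{18367}\right) = \frac{10210}{18367}$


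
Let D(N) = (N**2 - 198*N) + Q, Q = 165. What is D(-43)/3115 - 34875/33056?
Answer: 34196849/14709920 ≈ 2.3247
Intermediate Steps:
D(N) = 165 + N**2 - 198*N (D(N) = (N**2 - 198*N) + 165 = 165 + N**2 - 198*N)
D(-43)/3115 - 34875/33056 = (165 + (-43)**2 - 198*(-43))/3115 - 34875/33056 = (165 + 1849 + 8514)*(1/3115) - 34875*1/33056 = 10528*(1/3115) - 34875/33056 = 1504/445 - 34875/33056 = 34196849/14709920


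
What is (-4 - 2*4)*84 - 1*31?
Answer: -1039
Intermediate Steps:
(-4 - 2*4)*84 - 1*31 = (-4 - 8)*84 - 31 = -12*84 - 31 = -1008 - 31 = -1039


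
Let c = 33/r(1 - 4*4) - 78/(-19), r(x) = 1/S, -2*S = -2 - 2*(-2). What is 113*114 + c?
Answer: 244209/19 ≈ 12853.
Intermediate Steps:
S = -1 (S = -(-2 - 2*(-2))/2 = -(-2 + 4)/2 = -½*2 = -1)
r(x) = -1 (r(x) = 1/(-1) = -1)
c = -549/19 (c = 33/(-1) - 78/(-19) = 33*(-1) - 78*(-1/19) = -33 + 78/19 = -549/19 ≈ -28.895)
113*114 + c = 113*114 - 549/19 = 12882 - 549/19 = 244209/19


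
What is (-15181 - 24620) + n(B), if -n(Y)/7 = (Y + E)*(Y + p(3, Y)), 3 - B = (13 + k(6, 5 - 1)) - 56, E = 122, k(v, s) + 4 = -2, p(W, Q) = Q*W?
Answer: -293145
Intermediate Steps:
k(v, s) = -6 (k(v, s) = -4 - 2 = -6)
B = 52 (B = 3 - ((13 - 6) - 56) = 3 - (7 - 56) = 3 - 1*(-49) = 3 + 49 = 52)
n(Y) = -28*Y*(122 + Y) (n(Y) = -7*(Y + 122)*(Y + Y*3) = -7*(122 + Y)*(Y + 3*Y) = -7*(122 + Y)*4*Y = -28*Y*(122 + Y))
(-15181 - 24620) + n(B) = (-15181 - 24620) + 28*52*(-122 - 1*52) = -39801 + 28*52*(-122 - 52) = -39801 + 28*52*(-174) = -39801 - 253344 = -293145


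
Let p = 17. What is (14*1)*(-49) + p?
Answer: -669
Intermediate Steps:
(14*1)*(-49) + p = (14*1)*(-49) + 17 = 14*(-49) + 17 = -686 + 17 = -669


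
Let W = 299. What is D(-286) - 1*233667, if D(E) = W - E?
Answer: -233082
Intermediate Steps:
D(E) = 299 - E
D(-286) - 1*233667 = (299 - 1*(-286)) - 1*233667 = (299 + 286) - 233667 = 585 - 233667 = -233082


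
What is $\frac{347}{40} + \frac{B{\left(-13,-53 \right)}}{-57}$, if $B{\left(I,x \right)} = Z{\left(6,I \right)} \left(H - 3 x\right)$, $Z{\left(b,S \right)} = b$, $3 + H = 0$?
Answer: $- \frac{5887}{760} \approx -7.7461$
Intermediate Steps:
$H = -3$ ($H = -3 + 0 = -3$)
$B{\left(I,x \right)} = -18 - 18 x$ ($B{\left(I,x \right)} = 6 \left(-3 - 3 x\right) = -18 - 18 x$)
$\frac{347}{40} + \frac{B{\left(-13,-53 \right)}}{-57} = \frac{347}{40} + \frac{-18 - -954}{-57} = 347 \cdot \frac{1}{40} + \left(-18 + 954\right) \left(- \frac{1}{57}\right) = \frac{347}{40} + 936 \left(- \frac{1}{57}\right) = \frac{347}{40} - \frac{312}{19} = - \frac{5887}{760}$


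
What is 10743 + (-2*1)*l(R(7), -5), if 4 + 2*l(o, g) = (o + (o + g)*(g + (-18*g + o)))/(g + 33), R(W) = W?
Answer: 300725/28 ≈ 10740.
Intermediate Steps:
l(o, g) = -2 + (o + (g + o)*(o - 17*g))/(2*(33 + g)) (l(o, g) = -2 + ((o + (o + g)*(g + (-18*g + o)))/(g + 33))/2 = -2 + ((o + (g + o)*(g + (o - 18*g)))/(33 + g))/2 = -2 + ((o + (g + o)*(o - 17*g))/(33 + g))/2 = -2 + (o + (g + o)*(o - 17*g))/(2*(33 + g)))
10743 + (-2*1)*l(R(7), -5) = 10743 + (-2*1)*((-132 + 7 + 7² - 17*(-5)² - 4*(-5) - 16*(-5)*7)/(2*(33 - 5))) = 10743 - (-132 + 7 + 49 - 17*25 + 20 + 560)/28 = 10743 - (-132 + 7 + 49 - 425 + 20 + 560)/28 = 10743 - 79/28 = 300725/28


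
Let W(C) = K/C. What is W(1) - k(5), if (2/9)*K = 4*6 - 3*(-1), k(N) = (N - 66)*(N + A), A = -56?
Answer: -5979/2 ≈ -2989.5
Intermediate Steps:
k(N) = (-66 + N)*(-56 + N) (k(N) = (N - 66)*(N - 56) = (-66 + N)*(-56 + N))
K = 243/2 (K = 9*(4*6 - 3*(-1))/2 = 9*(24 + 3)/2 = (9/2)*27 = 243/2 ≈ 121.50)
W(C) = 243/(2*C)
W(1) - k(5) = (243/2)/1 - (3696 + 5² - 122*5) = (243/2)*1 - (3696 + 25 - 610) = 243/2 - 1*3111 = 243/2 - 3111 = -5979/2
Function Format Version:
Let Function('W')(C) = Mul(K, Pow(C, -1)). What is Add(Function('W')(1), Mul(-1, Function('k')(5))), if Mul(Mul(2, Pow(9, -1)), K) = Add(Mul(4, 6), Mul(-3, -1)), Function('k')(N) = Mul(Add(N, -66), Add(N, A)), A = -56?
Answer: Rational(-5979, 2) ≈ -2989.5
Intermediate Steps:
Function('k')(N) = Mul(Add(-66, N), Add(-56, N)) (Function('k')(N) = Mul(Add(N, -66), Add(N, -56)) = Mul(Add(-66, N), Add(-56, N)))
K = Rational(243, 2) (K = Mul(Rational(9, 2), Add(Mul(4, 6), Mul(-3, -1))) = Mul(Rational(9, 2), Add(24, 3)) = Mul(Rational(9, 2), 27) = Rational(243, 2) ≈ 121.50)
Function('W')(C) = Mul(Rational(243, 2), Pow(C, -1))
Add(Function('W')(1), Mul(-1, Function('k')(5))) = Add(Mul(Rational(243, 2), Pow(1, -1)), Mul(-1, Add(3696, Pow(5, 2), Mul(-122, 5)))) = Add(Mul(Rational(243, 2), 1), Mul(-1, Add(3696, 25, -610))) = Add(Rational(243, 2), Mul(-1, 3111)) = Add(Rational(243, 2), -3111) = Rational(-5979, 2)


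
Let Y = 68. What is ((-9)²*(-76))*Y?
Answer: -418608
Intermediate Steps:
((-9)²*(-76))*Y = ((-9)²*(-76))*68 = (81*(-76))*68 = -6156*68 = -418608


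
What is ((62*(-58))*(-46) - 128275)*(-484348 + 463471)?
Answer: -775392657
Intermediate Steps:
((62*(-58))*(-46) - 128275)*(-484348 + 463471) = (-3596*(-46) - 128275)*(-20877) = (165416 - 128275)*(-20877) = 37141*(-20877) = -775392657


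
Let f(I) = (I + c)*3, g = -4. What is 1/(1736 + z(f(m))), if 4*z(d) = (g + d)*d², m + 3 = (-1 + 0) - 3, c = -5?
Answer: -1/11224 ≈ -8.9095e-5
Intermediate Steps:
m = -7 (m = -3 + ((-1 + 0) - 3) = -3 + (-1 - 3) = -3 - 4 = -7)
f(I) = -15 + 3*I (f(I) = (I - 5)*3 = (-5 + I)*3 = -15 + 3*I)
z(d) = d²*(-4 + d)/4 (z(d) = ((-4 + d)*d²)/4 = (d²*(-4 + d))/4 = d²*(-4 + d)/4)
1/(1736 + z(f(m))) = 1/(1736 + (-15 + 3*(-7))²*(-4 + (-15 + 3*(-7)))/4) = 1/(1736 + (-15 - 21)²*(-4 + (-15 - 21))/4) = 1/(1736 + (¼)*(-36)²*(-4 - 36)) = 1/(1736 + (¼)*1296*(-40)) = 1/(1736 - 12960) = 1/(-11224) = -1/11224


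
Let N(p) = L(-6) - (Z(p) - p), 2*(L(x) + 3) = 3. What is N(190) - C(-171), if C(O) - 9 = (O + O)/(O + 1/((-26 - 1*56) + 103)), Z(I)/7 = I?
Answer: -4137477/3590 ≈ -1152.5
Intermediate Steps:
L(x) = -3/2 (L(x) = -3 + (1/2)*3 = -3 + 3/2 = -3/2)
Z(I) = 7*I
N(p) = -3/2 - 6*p (N(p) = -3/2 - (7*p - p) = -3/2 - 6*p)
C(O) = 9 + 2*O/(1/21 + O) (C(O) = 9 + (O + O)/(O + 1/((-26 - 1*56) + 103)) = 9 + (2*O)/(O + 1/((-26 - 56) + 103)) = 9 + (2*O)/(O + 1/(-82 + 103)) = 9 + (2*O)/(O + 1/21) = 9 + (2*O)/(1/21 + O) = 9 + 2*O/(1/21 + O))
N(190) - C(-171) = (-3/2 - 6*190) - 3*(3 + 77*(-171))/(1 + 21*(-171)) = (-3/2 - 1140) - 3*(3 - 13167)/(1 - 3591) = -2283/2 - 3*(-13164)/(-3590) = -2283/2 - 3*(-1)*(-13164)/3590 = -2283/2 - 1*19746/1795 = -2283/2 - 19746/1795 = -4137477/3590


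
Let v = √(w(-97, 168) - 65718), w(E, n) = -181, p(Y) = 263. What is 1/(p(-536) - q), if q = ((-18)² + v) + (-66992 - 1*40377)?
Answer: 107308/11515072763 + I*√65899/11515072763 ≈ 9.3189e-6 + 2.2293e-8*I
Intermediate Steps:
v = I*√65899 (v = √(-181 - 65718) = √(-65899) = I*√65899 ≈ 256.71*I)
q = -107045 + I*√65899 (q = ((-18)² + I*√65899) + (-66992 - 1*40377) = (324 + I*√65899) + (-66992 - 40377) = (324 + I*√65899) - 107369 = -107045 + I*√65899 ≈ -1.0705e+5 + 256.71*I)
1/(p(-536) - q) = 1/(263 - (-107045 + I*√65899)) = 1/(263 + (107045 - I*√65899)) = 1/(107308 - I*√65899)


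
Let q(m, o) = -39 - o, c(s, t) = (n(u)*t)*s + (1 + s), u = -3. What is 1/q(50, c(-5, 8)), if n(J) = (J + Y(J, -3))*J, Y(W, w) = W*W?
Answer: -1/755 ≈ -0.0013245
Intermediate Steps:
Y(W, w) = W²
n(J) = J*(J + J²) (n(J) = (J + J²)*J = J*(J + J²))
c(s, t) = 1 + s - 18*s*t (c(s, t) = (((-3)²*(1 - 3))*t)*s + (1 + s) = ((9*(-2))*t)*s + (1 + s) = (-18*t)*s + (1 + s) = -18*s*t + (1 + s) = 1 + s - 18*s*t)
1/q(50, c(-5, 8)) = 1/(-39 - (1 - 5 - 18*(-5)*8)) = 1/(-39 - (1 - 5 + 720)) = 1/(-39 - 1*716) = 1/(-39 - 716) = 1/(-755) = -1/755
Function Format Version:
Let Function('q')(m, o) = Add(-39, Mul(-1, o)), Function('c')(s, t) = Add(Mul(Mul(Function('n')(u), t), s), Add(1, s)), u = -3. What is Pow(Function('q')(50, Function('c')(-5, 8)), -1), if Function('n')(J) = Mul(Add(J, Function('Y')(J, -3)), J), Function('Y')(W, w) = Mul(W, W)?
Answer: Rational(-1, 755) ≈ -0.0013245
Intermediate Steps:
Function('Y')(W, w) = Pow(W, 2)
Function('n')(J) = Mul(J, Add(J, Pow(J, 2))) (Function('n')(J) = Mul(Add(J, Pow(J, 2)), J) = Mul(J, Add(J, Pow(J, 2))))
Function('c')(s, t) = Add(1, s, Mul(-18, s, t)) (Function('c')(s, t) = Add(Mul(Mul(Mul(Pow(-3, 2), Add(1, -3)), t), s), Add(1, s)) = Add(Mul(Mul(Mul(9, -2), t), s), Add(1, s)) = Add(Mul(Mul(-18, t), s), Add(1, s)) = Add(Mul(-18, s, t), Add(1, s)) = Add(1, s, Mul(-18, s, t)))
Pow(Function('q')(50, Function('c')(-5, 8)), -1) = Pow(Add(-39, Mul(-1, Add(1, -5, Mul(-18, -5, 8)))), -1) = Pow(Add(-39, Mul(-1, Add(1, -5, 720))), -1) = Pow(Add(-39, Mul(-1, 716)), -1) = Pow(Add(-39, -716), -1) = Pow(-755, -1) = Rational(-1, 755)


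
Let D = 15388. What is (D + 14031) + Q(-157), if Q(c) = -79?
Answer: 29340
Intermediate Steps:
(D + 14031) + Q(-157) = (15388 + 14031) - 79 = 29419 - 79 = 29340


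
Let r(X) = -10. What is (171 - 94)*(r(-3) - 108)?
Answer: -9086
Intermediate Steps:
(171 - 94)*(r(-3) - 108) = (171 - 94)*(-10 - 108) = 77*(-118) = -9086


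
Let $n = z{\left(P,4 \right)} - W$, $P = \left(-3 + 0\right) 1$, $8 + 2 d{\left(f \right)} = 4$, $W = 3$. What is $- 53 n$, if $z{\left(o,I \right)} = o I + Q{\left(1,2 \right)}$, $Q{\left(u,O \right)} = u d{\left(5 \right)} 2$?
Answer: $1007$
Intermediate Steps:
$d{\left(f \right)} = -2$ ($d{\left(f \right)} = -4 + \frac{1}{2} \cdot 4 = -4 + 2 = -2$)
$Q{\left(u,O \right)} = - 4 u$ ($Q{\left(u,O \right)} = u \left(-2\right) 2 = - 2 u 2 = - 4 u$)
$P = -3$ ($P = \left(-3\right) 1 = -3$)
$z{\left(o,I \right)} = -4 + I o$ ($z{\left(o,I \right)} = o I - 4 = I o - 4 = -4 + I o$)
$n = -19$ ($n = \left(-4 + 4 \left(-3\right)\right) - 3 = \left(-4 - 12\right) - 3 = -16 - 3 = -19$)
$- 53 n = \left(-53\right) \left(-19\right) = 1007$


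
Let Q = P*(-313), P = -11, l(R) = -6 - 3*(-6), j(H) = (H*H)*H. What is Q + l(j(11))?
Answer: 3455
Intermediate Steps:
j(H) = H³ (j(H) = H²*H = H³)
l(R) = 12 (l(R) = -6 + 18 = 12)
Q = 3443 (Q = -11*(-313) = 3443)
Q + l(j(11)) = 3443 + 12 = 3455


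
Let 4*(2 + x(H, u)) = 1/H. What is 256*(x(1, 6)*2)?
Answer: -896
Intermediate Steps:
x(H, u) = -2 + 1/(4*H)
256*(x(1, 6)*2) = 256*((-2 + (¼)/1)*2) = 256*((-2 + (¼)*1)*2) = 256*((-2 + ¼)*2) = 256*(-7/4*2) = 256*(-7/2) = -896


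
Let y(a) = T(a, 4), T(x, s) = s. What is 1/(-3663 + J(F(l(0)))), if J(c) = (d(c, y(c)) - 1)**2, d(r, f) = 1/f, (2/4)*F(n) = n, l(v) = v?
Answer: -16/58599 ≈ -0.00027304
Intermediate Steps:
y(a) = 4
F(n) = 2*n
J(c) = 9/16 (J(c) = (1/4 - 1)**2 = (-3/4)**2 = 9/16)
1/(-3663 + J(F(l(0)))) = 1/(-3663 + 9/16) = 1/(-58599/16) = -16/58599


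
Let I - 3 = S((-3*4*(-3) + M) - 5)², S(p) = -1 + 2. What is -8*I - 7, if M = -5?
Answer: -39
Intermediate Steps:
S(p) = 1
I = 4 (I = 3 + 1² = 3 + 1 = 4)
-8*I - 7 = -8*4 - 7 = -32 - 7 = -39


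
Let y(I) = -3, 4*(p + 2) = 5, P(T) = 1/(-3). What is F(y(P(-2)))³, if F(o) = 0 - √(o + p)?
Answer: 15*I*√15/8 ≈ 7.2618*I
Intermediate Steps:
P(T) = -⅓
p = -¾ (p = -2 + (¼)*5 = -2 + 5/4 = -¾ ≈ -0.75000)
F(o) = -√(-¾ + o) (F(o) = 0 - √(o - ¾) = 0 - √(-¾ + o) = -√(-¾ + o))
F(y(P(-2)))³ = (-√(-3 + 4*(-3))/2)³ = (-√(-3 - 12)/2)³ = (-I*√15/2)³ = 15*I*√15/8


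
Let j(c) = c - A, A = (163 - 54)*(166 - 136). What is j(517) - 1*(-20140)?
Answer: 17387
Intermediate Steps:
A = 3270 (A = 109*30 = 3270)
j(c) = -3270 + c (j(c) = c - 1*3270 = c - 3270 = -3270 + c)
j(517) - 1*(-20140) = (-3270 + 517) - 1*(-20140) = -2753 + 20140 = 17387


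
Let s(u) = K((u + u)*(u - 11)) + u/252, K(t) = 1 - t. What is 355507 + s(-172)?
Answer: 18430985/63 ≈ 2.9256e+5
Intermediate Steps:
s(u) = 1 + u/252 - 2*u*(-11 + u) (s(u) = (1 - (u + u)*(u - 11)) + u/252 = (1 - 2*u*(-11 + u)) + u*(1/252) = (1 - 2*u*(-11 + u)) + u/252 = 1 + u/252 - 2*u*(-11 + u))
355507 + s(-172) = 355507 + (1 + (1/252)*(-172) - 2*(-172)*(-11 - 172)) = 355507 + (1 - 43/63 - 2*(-172)*(-183)) = 355507 + (1 - 43/63 - 62952) = 355507 - 3965956/63 = 18430985/63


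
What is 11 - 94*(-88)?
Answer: 8283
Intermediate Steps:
11 - 94*(-88) = 11 + 8272 = 8283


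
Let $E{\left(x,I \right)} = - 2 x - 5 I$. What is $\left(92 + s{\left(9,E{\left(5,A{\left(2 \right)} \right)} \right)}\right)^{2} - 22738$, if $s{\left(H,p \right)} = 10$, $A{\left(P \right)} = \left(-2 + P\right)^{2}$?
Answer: $-12334$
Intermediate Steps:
$E{\left(x,I \right)} = - 5 I - 2 x$
$\left(92 + s{\left(9,E{\left(5,A{\left(2 \right)} \right)} \right)}\right)^{2} - 22738 = \left(92 + 10\right)^{2} - 22738 = 102^{2} - 22738 = 10404 - 22738 = -12334$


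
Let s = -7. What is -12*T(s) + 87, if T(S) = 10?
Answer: -33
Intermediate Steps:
-12*T(s) + 87 = -12*10 + 87 = -120 + 87 = -33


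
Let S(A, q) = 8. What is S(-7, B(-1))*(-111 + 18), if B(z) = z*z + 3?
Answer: -744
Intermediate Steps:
B(z) = 3 + z**2 (B(z) = z**2 + 3 = 3 + z**2)
S(-7, B(-1))*(-111 + 18) = 8*(-111 + 18) = 8*(-93) = -744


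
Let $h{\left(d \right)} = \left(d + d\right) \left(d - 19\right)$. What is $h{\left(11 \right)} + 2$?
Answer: $-174$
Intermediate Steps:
$h{\left(d \right)} = 2 d \left(-19 + d\right)$
$h{\left(11 \right)} + 2 = 2 \cdot 11 \left(-19 + 11\right) + 2 = 2 \cdot 11 \left(-8\right) + 2 = -176 + 2 = -174$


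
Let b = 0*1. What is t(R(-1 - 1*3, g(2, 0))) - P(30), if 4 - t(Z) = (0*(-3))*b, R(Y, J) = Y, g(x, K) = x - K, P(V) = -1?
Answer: 5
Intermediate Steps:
b = 0
t(Z) = 4 (t(Z) = 4 - 0*(-3)*0 = 4 - 0*0 = 4 - 1*0 = 4 + 0 = 4)
t(R(-1 - 1*3, g(2, 0))) - P(30) = 4 - 1*(-1) = 4 + 1 = 5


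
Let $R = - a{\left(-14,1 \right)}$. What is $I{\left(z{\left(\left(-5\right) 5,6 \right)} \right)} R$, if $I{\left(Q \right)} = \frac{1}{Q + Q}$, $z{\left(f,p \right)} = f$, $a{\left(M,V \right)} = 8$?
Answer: $\frac{4}{25} \approx 0.16$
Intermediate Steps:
$I{\left(Q \right)} = \frac{1}{2 Q}$
$R = -8$ ($R = \left(-1\right) 8 = -8$)
$I{\left(z{\left(\left(-5\right) 5,6 \right)} \right)} R = \frac{1}{2 \left(\left(-5\right) 5\right)} \left(-8\right) = \frac{1}{2 \left(-25\right)} \left(-8\right) = \frac{1}{2} \left(- \frac{1}{25}\right) \left(-8\right) = \left(- \frac{1}{50}\right) \left(-8\right) = \frac{4}{25}$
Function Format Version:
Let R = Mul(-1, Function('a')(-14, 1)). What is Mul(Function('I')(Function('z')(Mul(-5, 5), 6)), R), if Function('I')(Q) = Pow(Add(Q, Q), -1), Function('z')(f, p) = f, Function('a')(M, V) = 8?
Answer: Rational(4, 25) ≈ 0.16000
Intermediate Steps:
Function('I')(Q) = Mul(Rational(1, 2), Pow(Q, -1)) (Function('I')(Q) = Pow(Mul(2, Q), -1) = Mul(Rational(1, 2), Pow(Q, -1)))
R = -8 (R = Mul(-1, 8) = -8)
Mul(Function('I')(Function('z')(Mul(-5, 5), 6)), R) = Mul(Mul(Rational(1, 2), Pow(Mul(-5, 5), -1)), -8) = Mul(Mul(Rational(1, 2), Pow(-25, -1)), -8) = Mul(Mul(Rational(1, 2), Rational(-1, 25)), -8) = Mul(Rational(-1, 50), -8) = Rational(4, 25)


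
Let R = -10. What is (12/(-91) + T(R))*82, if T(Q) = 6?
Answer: 43788/91 ≈ 481.19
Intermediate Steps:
(12/(-91) + T(R))*82 = (12/(-91) + 6)*82 = (12*(-1/91) + 6)*82 = (-12/91 + 6)*82 = (534/91)*82 = 43788/91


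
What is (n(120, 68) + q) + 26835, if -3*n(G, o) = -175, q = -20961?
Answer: 17797/3 ≈ 5932.3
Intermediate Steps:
n(G, o) = 175/3 (n(G, o) = -1/3*(-175) = 175/3)
(n(120, 68) + q) + 26835 = (175/3 - 20961) + 26835 = -62708/3 + 26835 = 17797/3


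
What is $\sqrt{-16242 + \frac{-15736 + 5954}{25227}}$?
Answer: $\frac{2 i \sqrt{287130011237}}{8409} \approx 127.45 i$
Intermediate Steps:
$\sqrt{-16242 + \frac{-15736 + 5954}{25227}} = \sqrt{-16242 - \frac{9782}{25227}} = \sqrt{- \frac{409746716}{25227}} = \frac{2 i \sqrt{287130011237}}{8409}$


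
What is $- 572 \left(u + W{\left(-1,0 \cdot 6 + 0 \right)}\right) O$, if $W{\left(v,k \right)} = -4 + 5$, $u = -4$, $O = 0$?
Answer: $0$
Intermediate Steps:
$W{\left(v,k \right)} = 1$
$- 572 \left(u + W{\left(-1,0 \cdot 6 + 0 \right)}\right) O = - 572 \left(-4 + 1\right) 0 = - 572 \left(\left(-3\right) 0\right) = \left(-572\right) 0 = 0$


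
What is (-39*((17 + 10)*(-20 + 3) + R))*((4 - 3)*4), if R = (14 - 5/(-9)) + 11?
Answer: 202852/3 ≈ 67617.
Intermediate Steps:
R = 230/9 (R = (14 - 5*(-⅑)) + 11 = (14 + 5/9) + 11 = 131/9 + 11 = 230/9 ≈ 25.556)
(-39*((17 + 10)*(-20 + 3) + R))*((4 - 3)*4) = (-39*((17 + 10)*(-20 + 3) + 230/9))*((4 - 3)*4) = (-39*(27*(-17) + 230/9))*(1*4) = -39*(-459 + 230/9)*4 = -39*(-3901/9)*4 = (50713/3)*4 = 202852/3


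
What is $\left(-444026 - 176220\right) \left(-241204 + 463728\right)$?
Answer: $-138019620904$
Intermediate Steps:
$\left(-444026 - 176220\right) \left(-241204 + 463728\right) = \left(-620246\right) 222524 = -138019620904$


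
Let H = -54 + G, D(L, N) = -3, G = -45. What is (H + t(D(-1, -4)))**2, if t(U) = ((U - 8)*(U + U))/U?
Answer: 14641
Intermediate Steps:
H = -99 (H = -54 - 45 = -99)
t(U) = -16 + 2*U (t(U) = ((-8 + U)*(2*U))/U = (2*U*(-8 + U))/U = -16 + 2*U)
(H + t(D(-1, -4)))**2 = (-99 + (-16 + 2*(-3)))**2 = (-99 + (-16 - 6))**2 = (-99 - 22)**2 = (-121)**2 = 14641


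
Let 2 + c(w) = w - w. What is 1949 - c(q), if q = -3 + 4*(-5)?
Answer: 1951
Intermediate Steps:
q = -23 (q = -3 - 20 = -23)
c(w) = -2 (c(w) = -2 + (w - w) = -2 + 0 = -2)
1949 - c(q) = 1949 - 1*(-2) = 1949 + 2 = 1951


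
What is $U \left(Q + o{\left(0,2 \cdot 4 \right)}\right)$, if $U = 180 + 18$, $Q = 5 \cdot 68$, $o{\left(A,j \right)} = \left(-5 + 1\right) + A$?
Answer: $66528$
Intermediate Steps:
$o{\left(A,j \right)} = -4 + A$
$Q = 340$
$U = 198$
$U \left(Q + o{\left(0,2 \cdot 4 \right)}\right) = 198 \left(340 + \left(-4 + 0\right)\right) = 198 \left(340 - 4\right) = 198 \cdot 336 = 66528$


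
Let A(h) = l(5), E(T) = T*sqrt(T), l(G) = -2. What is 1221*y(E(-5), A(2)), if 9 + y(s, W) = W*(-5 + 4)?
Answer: -8547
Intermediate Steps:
E(T) = T**(3/2)
A(h) = -2
y(s, W) = -9 - W (y(s, W) = -9 + W*(-5 + 4) = -9 + W*(-1) = -9 - W)
1221*y(E(-5), A(2)) = 1221*(-9 - 1*(-2)) = 1221*(-9 + 2) = 1221*(-7) = -8547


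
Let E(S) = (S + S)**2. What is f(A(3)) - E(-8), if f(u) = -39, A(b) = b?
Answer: -295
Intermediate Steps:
E(S) = 4*S**2 (E(S) = (2*S)**2 = 4*S**2)
f(A(3)) - E(-8) = -39 - 4*(-8)**2 = -39 - 4*64 = -39 - 1*256 = -39 - 256 = -295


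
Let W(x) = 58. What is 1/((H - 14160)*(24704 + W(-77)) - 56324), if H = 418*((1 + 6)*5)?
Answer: 1/11581816 ≈ 8.6342e-8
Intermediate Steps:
H = 14630 (H = 418*(7*5) = 418*35 = 14630)
1/((H - 14160)*(24704 + W(-77)) - 56324) = 1/((14630 - 14160)*(24704 + 58) - 56324) = 1/(470*24762 - 56324) = 1/(11638140 - 56324) = 1/11581816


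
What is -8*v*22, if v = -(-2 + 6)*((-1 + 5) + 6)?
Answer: 7040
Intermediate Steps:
v = -40 (v = -4*(4 + 6) = -4*10 = -1*40 = -40)
-8*v*22 = -8*(-40)*22 = 320*22 = 7040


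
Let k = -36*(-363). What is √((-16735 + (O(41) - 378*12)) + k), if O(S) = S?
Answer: I*√8162 ≈ 90.344*I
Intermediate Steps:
k = 13068
√((-16735 + (O(41) - 378*12)) + k) = √((-16735 + (41 - 378*12)) + 13068) = √((-16735 + (41 - 4536)) + 13068) = √((-16735 - 4495) + 13068) = √(-21230 + 13068) = √(-8162) = I*√8162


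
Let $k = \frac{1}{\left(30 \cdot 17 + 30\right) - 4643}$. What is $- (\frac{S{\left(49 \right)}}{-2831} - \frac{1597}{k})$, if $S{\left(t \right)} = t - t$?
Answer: $-6552491$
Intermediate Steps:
$S{\left(t \right)} = 0$
$k = - \frac{1}{4103}$ ($k = \frac{1}{\left(510 + 30\right) - 4643} = \frac{1}{540 - 4643} = \frac{1}{-4103} = - \frac{1}{4103} \approx -0.00024372$)
$- (\frac{S{\left(49 \right)}}{-2831} - \frac{1597}{k}) = - (\frac{0}{-2831} - \frac{1597}{- \frac{1}{4103}}) = - (0 \left(- \frac{1}{2831}\right) - -6552491) = - (0 + 6552491) = \left(-1\right) 6552491 = -6552491$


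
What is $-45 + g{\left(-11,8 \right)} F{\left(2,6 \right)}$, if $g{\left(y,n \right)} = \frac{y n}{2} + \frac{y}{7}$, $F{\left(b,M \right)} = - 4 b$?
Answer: $\frac{2237}{7} \approx 319.57$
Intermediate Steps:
$g{\left(y,n \right)} = \frac{y}{7} + \frac{n y}{2}$ ($g{\left(y,n \right)} = n y \frac{1}{2} + y \frac{1}{7} = \frac{n y}{2} + \frac{y}{7} = \frac{y}{7} + \frac{n y}{2}$)
$-45 + g{\left(-11,8 \right)} F{\left(2,6 \right)} = -45 + \frac{1}{14} \left(-11\right) \left(2 + 7 \cdot 8\right) \left(\left(-4\right) 2\right) = -45 + \frac{1}{14} \left(-11\right) \left(2 + 56\right) \left(-8\right) = -45 + \frac{1}{14} \left(-11\right) 58 \left(-8\right) = -45 - - \frac{2552}{7} = -45 + \frac{2552}{7} = \frac{2237}{7}$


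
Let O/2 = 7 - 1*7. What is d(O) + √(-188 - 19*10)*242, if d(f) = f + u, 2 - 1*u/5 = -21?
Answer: 115 + 726*I*√42 ≈ 115.0 + 4705.0*I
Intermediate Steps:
u = 115 (u = 10 - 5*(-21) = 10 + 105 = 115)
O = 0 (O = 2*(7 - 1*7) = 2*(7 - 7) = 2*0 = 0)
d(f) = 115 + f (d(f) = f + 115 = 115 + f)
d(O) + √(-188 - 19*10)*242 = (115 + 0) + √(-188 - 19*10)*242 = 115 + √(-188 - 190)*242 = 115 + √(-378)*242 = 115 + (3*I*√42)*242 = 115 + 726*I*√42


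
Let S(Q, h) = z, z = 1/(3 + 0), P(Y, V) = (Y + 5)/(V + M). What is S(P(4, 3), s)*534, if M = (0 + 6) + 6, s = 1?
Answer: 178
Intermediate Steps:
M = 12 (M = 6 + 6 = 12)
P(Y, V) = (5 + Y)/(12 + V) (P(Y, V) = (Y + 5)/(V + 12) = (5 + Y)/(12 + V))
z = ⅓ (z = 1/3 = ⅓ ≈ 0.33333)
S(Q, h) = ⅓
S(P(4, 3), s)*534 = (⅓)*534 = 178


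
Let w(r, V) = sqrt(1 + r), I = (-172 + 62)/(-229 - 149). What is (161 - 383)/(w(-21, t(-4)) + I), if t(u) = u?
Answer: -461538/143489 + 15860124*I*sqrt(5)/717445 ≈ -3.2165 + 49.431*I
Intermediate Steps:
I = 55/189 (I = -110/(-378) = -110*(-1/378) = 55/189 ≈ 0.29101)
(161 - 383)/(w(-21, t(-4)) + I) = (161 - 383)/(sqrt(1 - 21) + 55/189) = -222/(sqrt(-20) + 55/189) = -222/(2*I*sqrt(5) + 55/189) = -222/(55/189 + 2*I*sqrt(5))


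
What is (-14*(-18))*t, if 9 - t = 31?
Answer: -5544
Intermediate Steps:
t = -22 (t = 9 - 1*31 = 9 - 31 = -22)
(-14*(-18))*t = -14*(-18)*(-22) = 252*(-22) = -5544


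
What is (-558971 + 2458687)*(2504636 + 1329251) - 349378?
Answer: 7283296126714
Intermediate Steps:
(-558971 + 2458687)*(2504636 + 1329251) - 349378 = 1899716*3833887 - 349378 = 7283296476092 - 349378 = 7283296126714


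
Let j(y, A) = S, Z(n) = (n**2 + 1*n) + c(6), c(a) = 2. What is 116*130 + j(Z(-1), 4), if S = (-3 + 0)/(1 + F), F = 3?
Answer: 60317/4 ≈ 15079.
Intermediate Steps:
Z(n) = 2 + n + n**2 (Z(n) = (n**2 + 1*n) + 2 = (n**2 + n) + 2 = (n + n**2) + 2 = 2 + n + n**2)
S = -3/4 (S = (-3 + 0)/(1 + 3) = -3/4 ≈ -0.75000)
j(y, A) = -3/4
116*130 + j(Z(-1), 4) = 116*130 - 3/4 = 15080 - 3/4 = 60317/4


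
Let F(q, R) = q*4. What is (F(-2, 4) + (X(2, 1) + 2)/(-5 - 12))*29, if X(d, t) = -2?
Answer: -232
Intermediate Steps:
F(q, R) = 4*q
(F(-2, 4) + (X(2, 1) + 2)/(-5 - 12))*29 = (4*(-2) + (-2 + 2)/(-5 - 12))*29 = (-8 + 0/(-17))*29 = (-8 + 0*(-1/17))*29 = (-8 + 0)*29 = -8*29 = -232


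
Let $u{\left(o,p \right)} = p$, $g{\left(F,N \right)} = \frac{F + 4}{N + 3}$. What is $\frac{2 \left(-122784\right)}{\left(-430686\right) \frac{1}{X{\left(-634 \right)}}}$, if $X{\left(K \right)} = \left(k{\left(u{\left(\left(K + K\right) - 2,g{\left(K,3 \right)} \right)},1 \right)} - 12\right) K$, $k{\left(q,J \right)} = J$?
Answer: $\frac{285431872}{71781} \approx 3976.4$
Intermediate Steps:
$g{\left(F,N \right)} = \frac{4 + F}{3 + N}$
$X{\left(K \right)} = - 11 K$ ($X{\left(K \right)} = \left(1 - 12\right) K = - 11 K$)
$\frac{2 \left(-122784\right)}{\left(-430686\right) \frac{1}{X{\left(-634 \right)}}} = \frac{2 \left(-122784\right)}{\left(-430686\right) \frac{1}{\left(-11\right) \left(-634\right)}} = - \frac{245568}{\left(-430686\right) \frac{1}{6974}} = - \frac{245568}{- \frac{215343}{3487}} = \left(-245568\right) \left(- \frac{3487}{215343}\right) = \frac{285431872}{71781}$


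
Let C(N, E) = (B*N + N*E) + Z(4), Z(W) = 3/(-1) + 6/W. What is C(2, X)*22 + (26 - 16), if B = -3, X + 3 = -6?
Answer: -551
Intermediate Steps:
X = -9 (X = -3 - 6 = -9)
Z(W) = -3 + 6/W (Z(W) = 3*(-1) + 6/W = -3 + 6/W)
C(N, E) = -3/2 - 3*N + E*N (C(N, E) = (-3*N + N*E) + (-3 + 6/4) = (-3*N + E*N) + (-3 + 6*(¼)) = (-3*N + E*N) + (-3 + 3/2) = (-3*N + E*N) - 3/2 = -3/2 - 3*N + E*N)
C(2, X)*22 + (26 - 16) = (-3/2 - 3*2 - 9*2)*22 + (26 - 16) = (-3/2 - 6 - 18)*22 + 10 = -51/2*22 + 10 = -561 + 10 = -551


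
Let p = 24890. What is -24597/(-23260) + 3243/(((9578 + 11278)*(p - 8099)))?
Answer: 717814584541/678790951080 ≈ 1.0575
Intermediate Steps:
-24597/(-23260) + 3243/(((9578 + 11278)*(p - 8099))) = -24597/(-23260) + 3243/(((9578 + 11278)*(24890 - 8099))) = -24597*(-1/23260) + 3243/((20856*16791)) = 24597/23260 + 3243/350193096 = 24597/23260 + 3243*(1/350193096) = 24597/23260 + 1081/116731032 = 717814584541/678790951080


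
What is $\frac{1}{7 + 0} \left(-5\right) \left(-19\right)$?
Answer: $\frac{95}{7} \approx 13.571$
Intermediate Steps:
$\frac{1}{7 + 0} \left(-5\right) \left(-19\right) = \frac{1}{7} \left(-5\right) \left(-19\right) = \left(- \frac{5}{7}\right) \left(-19\right) = \frac{95}{7}$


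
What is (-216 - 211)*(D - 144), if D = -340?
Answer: 206668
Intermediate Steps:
(-216 - 211)*(D - 144) = (-216 - 211)*(-340 - 144) = -427*(-484) = 206668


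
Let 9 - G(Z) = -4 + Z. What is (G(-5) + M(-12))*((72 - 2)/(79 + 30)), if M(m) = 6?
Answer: 1680/109 ≈ 15.413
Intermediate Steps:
G(Z) = 13 - Z (G(Z) = 9 - (-4 + Z) = 9 + (4 - Z) = 13 - Z)
(G(-5) + M(-12))*((72 - 2)/(79 + 30)) = ((13 - 1*(-5)) + 6)*((72 - 2)/(79 + 30)) = ((13 + 5) + 6)*(70/109) = (18 + 6)*(70*(1/109)) = 24*(70/109) = 1680/109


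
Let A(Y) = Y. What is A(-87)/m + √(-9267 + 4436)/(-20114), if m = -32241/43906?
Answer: 1273274/10747 - I*√4831/20114 ≈ 118.48 - 0.0034556*I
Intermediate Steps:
m = -32241/43906 (m = -32241*1/43906 = -32241/43906 ≈ -0.73432)
A(-87)/m + √(-9267 + 4436)/(-20114) = -87/(-32241/43906) + √(-9267 + 4436)/(-20114) = -87*(-43906/32241) + √(-4831)*(-1/20114) = 1273274/10747 + (I*√4831)*(-1/20114) = 1273274/10747 - I*√4831/20114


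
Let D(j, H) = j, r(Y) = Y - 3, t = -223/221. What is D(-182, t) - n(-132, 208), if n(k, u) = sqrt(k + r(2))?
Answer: -182 - I*sqrt(133) ≈ -182.0 - 11.533*I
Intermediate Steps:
t = -223/221 (t = -223*1/221 = -223/221 ≈ -1.0091)
r(Y) = -3 + Y
n(k, u) = sqrt(-1 + k) (n(k, u) = sqrt(k + (-3 + 2)) = sqrt(k - 1) = sqrt(-1 + k))
D(-182, t) - n(-132, 208) = -182 - sqrt(-1 - 132) = -182 - sqrt(-133) = -182 - I*sqrt(133)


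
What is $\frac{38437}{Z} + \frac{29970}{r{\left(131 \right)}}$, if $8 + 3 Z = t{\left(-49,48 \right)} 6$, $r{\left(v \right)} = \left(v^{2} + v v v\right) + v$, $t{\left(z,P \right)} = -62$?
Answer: $- \frac{13748010027}{45307660} \approx -303.44$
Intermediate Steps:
$r{\left(v \right)} = v + v^{2} + v^{3}$ ($r{\left(v \right)} = \left(v^{2} + v^{2} v\right) + v = \left(v^{2} + v^{3}\right) + v = v + v^{2} + v^{3}$)
$Z = - \frac{380}{3}$ ($Z = - \frac{8}{3} + \frac{\left(-62\right) 6}{3} = - \frac{8}{3} + \frac{1}{3} \left(-372\right) = - \frac{8}{3} - 124 = - \frac{380}{3} \approx -126.67$)
$\frac{38437}{Z} + \frac{29970}{r{\left(131 \right)}} = \frac{38437}{- \frac{380}{3}} + \frac{29970}{131 \left(1 + 131 + 131^{2}\right)} = 38437 \left(- \frac{3}{380}\right) + \frac{29970}{131 \left(1 + 131 + 17161\right)} = - \frac{6069}{20} + \frac{29970}{131 \cdot 17293} = - \frac{6069}{20} + \frac{29970}{2265383} = - \frac{13748010027}{45307660}$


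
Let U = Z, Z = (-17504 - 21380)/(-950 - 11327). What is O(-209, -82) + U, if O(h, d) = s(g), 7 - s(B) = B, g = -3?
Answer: 161654/12277 ≈ 13.167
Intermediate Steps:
s(B) = 7 - B
O(h, d) = 10 (O(h, d) = 7 - 1*(-3) = 7 + 3 = 10)
Z = 38884/12277 (Z = -38884/(-12277) = -38884*(-1/12277) = 38884/12277 ≈ 3.1672)
U = 38884/12277 ≈ 3.1672
O(-209, -82) + U = 10 + 38884/12277 = 161654/12277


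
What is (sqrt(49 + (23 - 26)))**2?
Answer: 46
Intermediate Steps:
(sqrt(49 + (23 - 26)))**2 = (sqrt(49 - 3))**2 = (sqrt(46))**2 = 46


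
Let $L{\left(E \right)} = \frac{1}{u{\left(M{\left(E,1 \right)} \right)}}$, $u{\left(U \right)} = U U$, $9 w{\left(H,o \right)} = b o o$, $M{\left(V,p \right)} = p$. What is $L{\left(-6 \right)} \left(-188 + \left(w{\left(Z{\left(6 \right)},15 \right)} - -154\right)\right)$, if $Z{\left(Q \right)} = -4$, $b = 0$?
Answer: $-34$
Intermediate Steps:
$w{\left(H,o \right)} = 0$ ($w{\left(H,o \right)} = \frac{0 o o}{9} = \frac{0 o}{9} = \frac{1}{9} \cdot 0 = 0$)
$u{\left(U \right)} = U^{2}$
$L{\left(E \right)} = 1$ ($L{\left(E \right)} = \frac{1}{1^{2}} = 1^{-1} = 1$)
$L{\left(-6 \right)} \left(-188 + \left(w{\left(Z{\left(6 \right)},15 \right)} - -154\right)\right) = 1 \left(-188 + \left(0 - -154\right)\right) = 1 \left(-188 + \left(0 + 154\right)\right) = 1 \left(-188 + 154\right) = 1 \left(-34\right) = -34$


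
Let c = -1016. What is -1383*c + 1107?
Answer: 1406235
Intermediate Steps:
-1383*c + 1107 = -1383*(-1016) + 1107 = 1405128 + 1107 = 1406235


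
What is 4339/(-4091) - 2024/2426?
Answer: -9403299/4962383 ≈ -1.8949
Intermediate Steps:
4339/(-4091) - 2024/2426 = 4339*(-1/4091) - 2024*1/2426 = -4339/4091 - 1012/1213 = -9403299/4962383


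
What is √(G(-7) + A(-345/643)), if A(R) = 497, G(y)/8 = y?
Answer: 21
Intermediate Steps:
G(y) = 8*y
√(G(-7) + A(-345/643)) = √(8*(-7) + 497) = √(-56 + 497) = √441 = 21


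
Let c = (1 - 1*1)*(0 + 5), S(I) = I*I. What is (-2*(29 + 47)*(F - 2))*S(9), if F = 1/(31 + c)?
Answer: 751032/31 ≈ 24227.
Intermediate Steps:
S(I) = I**2
c = 0 (c = (1 - 1)*5 = 0*5 = 0)
F = 1/31 (F = 1/(31 + 0) = 1/31 ≈ 0.032258)
(-2*(29 + 47)*(F - 2))*S(9) = -2*(29 + 47)*(1/31 - 2)*9**2 = -152*(-61)/31*81 = -2*(-4636/31)*81 = (9272/31)*81 = 751032/31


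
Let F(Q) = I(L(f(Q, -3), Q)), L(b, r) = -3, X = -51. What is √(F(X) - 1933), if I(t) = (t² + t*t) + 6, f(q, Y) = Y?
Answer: I*√1909 ≈ 43.692*I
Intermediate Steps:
I(t) = 6 + 2*t² (I(t) = (t² + t²) + 6 = 2*t² + 6 = 6 + 2*t²)
F(Q) = 24 (F(Q) = 6 + 2*(-3)² = 6 + 2*9 = 6 + 18 = 24)
√(F(X) - 1933) = √(24 - 1933) = √(-1909) = I*√1909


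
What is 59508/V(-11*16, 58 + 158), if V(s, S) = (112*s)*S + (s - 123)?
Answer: -59508/4258091 ≈ -0.013975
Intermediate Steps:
V(s, S) = -123 + s + 112*S*s (V(s, S) = 112*S*s + (-123 + s) = -123 + s + 112*S*s)
59508/V(-11*16, 58 + 158) = 59508/(-123 - 11*16 + 112*(58 + 158)*(-11*16)) = 59508/(-123 - 176 + 112*216*(-176)) = 59508/(-123 - 176 - 4257792) = 59508/(-4258091) = 59508*(-1/4258091) = -59508/4258091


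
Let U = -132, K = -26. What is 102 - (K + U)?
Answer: 260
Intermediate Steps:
102 - (K + U) = 102 - (-26 - 132) = 102 - 1*(-158) = 102 + 158 = 260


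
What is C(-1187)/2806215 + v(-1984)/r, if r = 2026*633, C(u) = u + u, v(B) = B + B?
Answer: -2363269402/599808812745 ≈ -0.0039400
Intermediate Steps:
v(B) = 2*B
C(u) = 2*u
r = 1282458
C(-1187)/2806215 + v(-1984)/r = (2*(-1187))/2806215 + (2*(-1984))/1282458 = -2374*1/2806215 - 3968*1/1282458 = -2374/2806215 - 1984/641229 = -2363269402/599808812745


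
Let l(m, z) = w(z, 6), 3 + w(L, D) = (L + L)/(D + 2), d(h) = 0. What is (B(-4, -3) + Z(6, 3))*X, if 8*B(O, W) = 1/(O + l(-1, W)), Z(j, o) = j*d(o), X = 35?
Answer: -35/62 ≈ -0.56452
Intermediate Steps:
Z(j, o) = 0 (Z(j, o) = j*0 = 0)
w(L, D) = -3 + 2*L/(2 + D) (w(L, D) = -3 + (L + L)/(D + 2) = -3 + (2*L)/(2 + D) = -3 + 2*L/(2 + D))
l(m, z) = -3 + z/4 (l(m, z) = (-6 - 3*6 + 2*z)/(2 + 6) = (-6 - 18 + 2*z)/8 = (-24 + 2*z)/8 = -3 + z/4)
B(O, W) = 1/(8*(-3 + O + W/4)) (B(O, W) = 1/(8*(O + (-3 + W/4))) = 1/(8*(-3 + O + W/4)))
(B(-4, -3) + Z(6, 3))*X = (1/(2*(-12 - 3 + 4*(-4))) + 0)*35 = (1/(2*(-12 - 3 - 16)) + 0)*35 = ((1/2)/(-31) + 0)*35 = ((1/2)*(-1/31) + 0)*35 = (-1/62 + 0)*35 = -1/62*35 = -35/62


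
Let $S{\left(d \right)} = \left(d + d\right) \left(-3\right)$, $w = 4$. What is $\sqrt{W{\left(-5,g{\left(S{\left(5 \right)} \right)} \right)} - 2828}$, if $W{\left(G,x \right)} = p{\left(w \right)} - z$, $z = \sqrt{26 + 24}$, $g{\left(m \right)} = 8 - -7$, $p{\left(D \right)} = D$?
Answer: $\sqrt{-2824 - 5 \sqrt{2}} \approx 53.208 i$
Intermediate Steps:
$S{\left(d \right)} = - 6 d$ ($S{\left(d \right)} = 2 d \left(-3\right) = - 6 d$)
$g{\left(m \right)} = 15$ ($g{\left(m \right)} = 8 + 7 = 15$)
$z = 5 \sqrt{2}$ ($z = \sqrt{50} = 5 \sqrt{2} \approx 7.0711$)
$W{\left(G,x \right)} = 4 - 5 \sqrt{2}$
$\sqrt{W{\left(-5,g{\left(S{\left(5 \right)} \right)} \right)} - 2828} = \sqrt{\left(4 - 5 \sqrt{2}\right) - 2828} = \sqrt{-2824 - 5 \sqrt{2}}$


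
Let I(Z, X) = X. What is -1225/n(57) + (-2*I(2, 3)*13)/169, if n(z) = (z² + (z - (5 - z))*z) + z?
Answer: -73039/123747 ≈ -0.59023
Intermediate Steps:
n(z) = z + z² + z*(-5 + 2*z) (n(z) = (z² + (z + (-5 + z))*z) + z = (z² + (-5 + 2*z)*z) + z = (z² + z*(-5 + 2*z)) + z = z + z² + z*(-5 + 2*z))
-1225/n(57) + (-2*I(2, 3)*13)/169 = -1225*1/(57*(-4 + 3*57)) + (-2*3*13)/169 = -1225*1/(57*(-4 + 171)) - 6*13*(1/169) = -1225/(57*167) - 78*1/169 = -1225/9519 - 6/13 = -73039/123747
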